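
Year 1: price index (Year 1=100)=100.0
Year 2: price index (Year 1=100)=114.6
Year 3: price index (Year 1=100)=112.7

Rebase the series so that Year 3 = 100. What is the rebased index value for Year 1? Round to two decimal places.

Rebased(Year 1) = 100.0 / 112.7 × 100 = 88.7311

88.73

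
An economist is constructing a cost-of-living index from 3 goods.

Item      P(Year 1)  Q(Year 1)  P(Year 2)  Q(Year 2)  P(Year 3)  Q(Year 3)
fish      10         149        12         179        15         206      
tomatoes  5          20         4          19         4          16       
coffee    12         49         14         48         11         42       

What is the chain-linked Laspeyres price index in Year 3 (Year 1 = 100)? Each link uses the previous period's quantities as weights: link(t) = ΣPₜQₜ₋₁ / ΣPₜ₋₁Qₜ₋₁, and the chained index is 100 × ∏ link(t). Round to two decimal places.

Link Year 1→Year 2:
ΣP(Year 2)Q(Year 1) = 12×149 + 4×20 + 14×49 = 1788 + 80 + 686 = 2554
ΣP(Year 1)Q(Year 1) = 10×149 + 5×20 + 12×49 = 1490 + 100 + 588 = 2178
link = 2554/2178 = 1.172635
Link Year 2→Year 3:
ΣP(Year 3)Q(Year 2) = 15×179 + 4×19 + 11×48 = 2685 + 76 + 528 = 3289
ΣP(Year 2)Q(Year 2) = 12×179 + 4×19 + 14×48 = 2148 + 76 + 672 = 2896
link = 3289/2896 = 1.135704
Chained index = 100 × 1.172635 × 1.135704 = 133.1767

133.18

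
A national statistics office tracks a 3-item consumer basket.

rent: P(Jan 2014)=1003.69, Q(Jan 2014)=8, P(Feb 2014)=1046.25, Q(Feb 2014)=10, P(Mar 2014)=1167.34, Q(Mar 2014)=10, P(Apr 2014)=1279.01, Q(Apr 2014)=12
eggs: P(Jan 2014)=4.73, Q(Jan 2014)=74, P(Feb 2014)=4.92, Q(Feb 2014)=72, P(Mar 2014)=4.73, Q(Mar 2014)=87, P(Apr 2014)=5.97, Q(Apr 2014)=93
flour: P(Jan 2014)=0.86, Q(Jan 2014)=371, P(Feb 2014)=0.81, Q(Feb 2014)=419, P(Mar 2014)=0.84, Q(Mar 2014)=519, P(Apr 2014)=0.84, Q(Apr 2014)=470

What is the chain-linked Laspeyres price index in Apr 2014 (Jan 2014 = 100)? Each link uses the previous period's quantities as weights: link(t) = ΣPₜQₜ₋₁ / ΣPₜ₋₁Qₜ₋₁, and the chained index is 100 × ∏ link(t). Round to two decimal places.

126.39

Link Jan 2014→Feb 2014:
ΣP(Feb 2014)Q(Jan 2014) = 1046.25×8 + 4.92×74 + 0.81×371 = 8370 + 364.08 + 300.51 = 9034.59
ΣP(Jan 2014)Q(Jan 2014) = 1003.69×8 + 4.73×74 + 0.86×371 = 8029.52 + 350.02 + 319.06 = 8698.6
link = 9034.59/8698.6 = 1.038626
Link Feb 2014→Mar 2014:
ΣP(Mar 2014)Q(Feb 2014) = 1167.34×10 + 4.73×72 + 0.84×419 = 11673.4 + 340.56 + 351.96 = 12365.92
ΣP(Feb 2014)Q(Feb 2014) = 1046.25×10 + 4.92×72 + 0.81×419 = 10462.5 + 354.24 + 339.39 = 11156.13
link = 12365.92/11156.13 = 1.108442
Link Mar 2014→Apr 2014:
ΣP(Apr 2014)Q(Mar 2014) = 1279.01×10 + 5.97×87 + 0.84×519 = 12790.1 + 519.39 + 435.96 = 13745.45
ΣP(Mar 2014)Q(Mar 2014) = 1167.34×10 + 4.73×87 + 0.84×519 = 11673.4 + 411.51 + 435.96 = 12520.87
link = 13745.45/12520.87 = 1.097803
Chained index = 100 × 1.038626 × 1.108442 × 1.097803 = 126.3853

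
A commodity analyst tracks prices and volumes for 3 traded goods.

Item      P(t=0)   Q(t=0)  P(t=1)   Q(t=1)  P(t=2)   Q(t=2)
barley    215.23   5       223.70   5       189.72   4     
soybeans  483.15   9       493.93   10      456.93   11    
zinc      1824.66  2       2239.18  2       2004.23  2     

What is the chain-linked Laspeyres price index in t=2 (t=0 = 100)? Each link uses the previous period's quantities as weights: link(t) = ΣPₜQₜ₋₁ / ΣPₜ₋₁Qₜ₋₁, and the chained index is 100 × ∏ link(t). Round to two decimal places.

Link t=0→t=1:
ΣP(t=1)Q(t=0) = 223.70×5 + 493.93×9 + 2239.18×2 = 1118.5 + 4445.37 + 4478.36 = 10042.23
ΣP(t=0)Q(t=0) = 215.23×5 + 483.15×9 + 1824.66×2 = 1076.15 + 4348.35 + 3649.32 = 9073.82
link = 10042.23/9073.82 = 1.106726
Link t=1→t=2:
ΣP(t=2)Q(t=1) = 189.72×5 + 456.93×10 + 2004.23×2 = 948.6 + 4569.3 + 4008.46 = 9526.36
ΣP(t=1)Q(t=1) = 223.70×5 + 493.93×10 + 2239.18×2 = 1118.5 + 4939.3 + 4478.36 = 10536.16
link = 9526.36/10536.16 = 0.904159
Chained index = 100 × 1.106726 × 0.904159 = 100.0656

100.07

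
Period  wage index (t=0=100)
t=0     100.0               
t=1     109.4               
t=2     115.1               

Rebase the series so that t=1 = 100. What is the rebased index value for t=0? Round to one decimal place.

91.4

Rebased(t=0) = 100.0 / 109.4 × 100 = 91.4077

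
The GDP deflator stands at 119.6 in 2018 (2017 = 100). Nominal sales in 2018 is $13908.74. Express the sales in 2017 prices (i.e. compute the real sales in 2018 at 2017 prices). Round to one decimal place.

Real = Nominal ÷ (Index/100) = 13908.74 ÷ (119.6/100)
     = 13908.74 ÷ 1.196 = 11629.3813

11629.4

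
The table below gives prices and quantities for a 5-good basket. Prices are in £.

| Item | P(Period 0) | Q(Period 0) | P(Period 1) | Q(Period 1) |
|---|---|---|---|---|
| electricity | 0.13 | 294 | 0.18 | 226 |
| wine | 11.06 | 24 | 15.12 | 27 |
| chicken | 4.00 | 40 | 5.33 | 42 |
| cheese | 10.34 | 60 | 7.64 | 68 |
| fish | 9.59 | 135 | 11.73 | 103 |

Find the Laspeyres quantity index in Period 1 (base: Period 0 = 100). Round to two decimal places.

Laspeyres quantity index uses base-period prices as weights.
ΣP(Period 0)·Q(Period 1) = 0.13×226 + 11.06×27 + 4.00×42 + 10.34×68 + 9.59×103 = 29.38 + 298.62 + 168 + 703.12 + 987.77 = 2186.89
ΣP(Period 0)·Q(Period 0) = 0.13×294 + 11.06×24 + 4.00×40 + 10.34×60 + 9.59×135 = 38.22 + 265.44 + 160 + 620.4 + 1294.65 = 2378.71
Index = 2186.89 / 2378.71 × 100 = 91.9360

91.94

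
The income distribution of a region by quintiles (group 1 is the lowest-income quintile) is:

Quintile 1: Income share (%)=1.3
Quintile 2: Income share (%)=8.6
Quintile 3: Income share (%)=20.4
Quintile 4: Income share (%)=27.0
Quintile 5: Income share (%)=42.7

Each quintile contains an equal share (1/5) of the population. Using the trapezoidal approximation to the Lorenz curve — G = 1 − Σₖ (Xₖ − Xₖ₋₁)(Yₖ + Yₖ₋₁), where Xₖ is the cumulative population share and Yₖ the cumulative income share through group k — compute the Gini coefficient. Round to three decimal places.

0.405

Cumulative income shares Yₖ: 0.0130, 0.0990, 0.3030, 0.5730, 1.0000
Σ (Xₖ−Xₖ₋₁)(Yₖ+Yₖ₋₁) = (1/5)(0.0130+0.0000) + (1/5)(0.0990+0.0130) + (1/5)(0.3030+0.0990) + (1/5)(0.5730+0.3030) + (1/5)(1.0000+0.5730)
  = 0.0026 + 0.0224 + 0.0804 + 0.1752 + 0.3146 = 0.5952
G = 1 − 0.5952 = 0.4048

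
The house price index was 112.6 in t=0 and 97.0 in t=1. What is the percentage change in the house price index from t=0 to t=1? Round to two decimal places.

Change = (97.0 − 112.6) / 112.6 × 100
       = -15.6 / 112.6 × 100 = -13.8544%

-13.85%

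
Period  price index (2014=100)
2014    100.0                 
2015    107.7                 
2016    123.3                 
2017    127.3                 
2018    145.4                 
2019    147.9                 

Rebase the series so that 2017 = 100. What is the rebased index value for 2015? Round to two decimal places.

84.60

Rebased(2015) = 107.7 / 127.3 × 100 = 84.6033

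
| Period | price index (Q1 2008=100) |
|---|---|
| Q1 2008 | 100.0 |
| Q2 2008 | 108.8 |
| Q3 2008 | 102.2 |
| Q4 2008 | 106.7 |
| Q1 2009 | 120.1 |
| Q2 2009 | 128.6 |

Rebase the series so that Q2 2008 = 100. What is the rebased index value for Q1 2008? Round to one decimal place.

91.9

Rebased(Q1 2008) = 100.0 / 108.8 × 100 = 91.9118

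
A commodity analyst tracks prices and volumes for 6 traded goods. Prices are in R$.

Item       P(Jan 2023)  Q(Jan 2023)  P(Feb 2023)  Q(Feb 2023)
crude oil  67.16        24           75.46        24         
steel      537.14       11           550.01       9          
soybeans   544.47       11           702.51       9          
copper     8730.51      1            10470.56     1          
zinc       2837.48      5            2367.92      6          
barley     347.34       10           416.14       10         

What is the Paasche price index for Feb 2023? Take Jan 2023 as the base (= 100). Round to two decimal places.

103.32

Paasche price index uses current-period quantities as weights.
ΣP(Feb 2023)·Q(Feb 2023) = 75.46×24 + 550.01×9 + 702.51×9 + 10470.56×1 + 2367.92×6 + 416.14×10 = 1811.04 + 4950.09 + 6322.59 + 10470.56 + 14207.52 + 4161.4 = 41923.2
ΣP(Jan 2023)·Q(Feb 2023) = 67.16×24 + 537.14×9 + 544.47×9 + 8730.51×1 + 2837.48×6 + 347.34×10 = 1611.84 + 4834.26 + 4900.23 + 8730.51 + 17024.88 + 3473.4 = 40575.12
Index = 41923.2 / 40575.12 × 100 = 103.3224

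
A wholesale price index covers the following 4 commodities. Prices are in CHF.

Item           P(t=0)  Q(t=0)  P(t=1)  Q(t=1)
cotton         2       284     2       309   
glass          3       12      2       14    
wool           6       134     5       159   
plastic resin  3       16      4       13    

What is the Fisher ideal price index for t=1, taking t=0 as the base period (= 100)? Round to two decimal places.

Laspeyres component (base-period weights):
ΣP(t=1)Q(t=0) = 2×284 + 2×12 + 5×134 + 4×16 = 568 + 24 + 670 + 64 = 1326
ΣP(t=0)Q(t=0) = 2×284 + 3×12 + 6×134 + 3×16 = 568 + 36 + 804 + 48 = 1456
L = 1326 / 1456 × 100 = 91.0714
Paasche component (current-period weights):
ΣP(t=1)Q(t=1) = 2×309 + 2×14 + 5×159 + 4×13 = 618 + 28 + 795 + 52 = 1493
ΣP(t=0)Q(t=1) = 2×309 + 3×14 + 6×159 + 3×13 = 618 + 42 + 954 + 39 = 1653
P = 1493 / 1653 × 100 = 90.3206
Fisher = √(L × P) = √(91.0714 × 90.3206) = 90.6953

90.70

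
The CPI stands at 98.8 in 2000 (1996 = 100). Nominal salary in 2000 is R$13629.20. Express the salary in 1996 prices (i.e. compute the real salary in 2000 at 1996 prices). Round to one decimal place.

Real = Nominal ÷ (Index/100) = 13629.20 ÷ (98.8/100)
     = 13629.20 ÷ 0.988 = 13794.7368

13794.7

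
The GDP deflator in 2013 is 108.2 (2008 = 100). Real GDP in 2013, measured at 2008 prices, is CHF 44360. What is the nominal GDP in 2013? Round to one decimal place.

47997.5

Nominal = Real × (Index/100) = 44360 × (108.2/100)
        = 44360 × 1.082 = 47997.5200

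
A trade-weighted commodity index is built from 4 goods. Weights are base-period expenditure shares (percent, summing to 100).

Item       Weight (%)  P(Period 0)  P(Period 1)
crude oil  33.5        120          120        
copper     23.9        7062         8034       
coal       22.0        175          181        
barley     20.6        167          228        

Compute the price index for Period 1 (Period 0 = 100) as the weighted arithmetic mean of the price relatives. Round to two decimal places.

crude oil: 33.5 × (120/120) = 33.5 × 1.000000 = 33.5000
copper: 23.9 × (8034/7062) = 23.9 × 1.137638 = 27.1895
coal: 22.0 × (181/175) = 22.0 × 1.034286 = 22.7543
barley: 20.6 × (228/167) = 20.6 × 1.365269 = 28.1246
Index = Σ wᵢ·(p₁ᵢ/p₀ᵢ) = 33.5000 + 27.1895 + 22.7543 + 28.1246 = 111.5684

111.57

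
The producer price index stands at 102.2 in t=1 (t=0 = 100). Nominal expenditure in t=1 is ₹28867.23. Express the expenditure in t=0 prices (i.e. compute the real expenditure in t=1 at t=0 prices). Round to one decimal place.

28245.8

Real = Nominal ÷ (Index/100) = 28867.23 ÷ (102.2/100)
     = 28867.23 ÷ 1.022 = 28245.8219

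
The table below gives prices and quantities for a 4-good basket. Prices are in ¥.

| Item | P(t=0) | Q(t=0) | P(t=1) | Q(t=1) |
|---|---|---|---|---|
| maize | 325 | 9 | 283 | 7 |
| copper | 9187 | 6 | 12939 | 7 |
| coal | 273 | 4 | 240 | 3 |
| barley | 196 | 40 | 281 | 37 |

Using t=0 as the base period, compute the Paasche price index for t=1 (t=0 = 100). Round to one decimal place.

Paasche price index uses current-period quantities as weights.
ΣP(t=1)·Q(t=1) = 283×7 + 12939×7 + 240×3 + 281×37 = 1981 + 90573 + 720 + 10397 = 103671
ΣP(t=0)·Q(t=1) = 325×7 + 9187×7 + 273×3 + 196×37 = 2275 + 64309 + 819 + 7252 = 74655
Index = 103671 / 74655 × 100 = 138.8668

138.9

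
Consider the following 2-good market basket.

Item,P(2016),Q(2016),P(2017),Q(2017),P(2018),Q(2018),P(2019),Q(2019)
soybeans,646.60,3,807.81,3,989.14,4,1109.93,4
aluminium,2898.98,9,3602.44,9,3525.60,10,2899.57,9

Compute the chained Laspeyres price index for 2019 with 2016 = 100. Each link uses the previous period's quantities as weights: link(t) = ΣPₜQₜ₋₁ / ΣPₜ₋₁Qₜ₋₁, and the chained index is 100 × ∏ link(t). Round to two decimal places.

105.55

Link 2016→2017:
ΣP(2017)Q(2016) = 807.81×3 + 3602.44×9 = 2423.43 + 32421.96 = 34845.39
ΣP(2016)Q(2016) = 646.60×3 + 2898.98×9 = 1939.8 + 26090.82 = 28030.62
link = 34845.39/28030.62 = 1.243119
Link 2017→2018:
ΣP(2018)Q(2017) = 989.14×3 + 3525.60×9 = 2967.42 + 31730.4 = 34697.82
ΣP(2017)Q(2017) = 807.81×3 + 3602.44×9 = 2423.43 + 32421.96 = 34845.39
link = 34697.82/34845.39 = 0.995765
Link 2018→2019:
ΣP(2019)Q(2018) = 1109.93×4 + 2899.57×10 = 4439.72 + 28995.7 = 33435.42
ΣP(2018)Q(2018) = 989.14×4 + 3525.60×10 = 3956.56 + 35256 = 39212.56
link = 33435.42/39212.56 = 0.852671
Chained index = 100 × 1.243119 × 0.995765 × 0.852671 = 105.5483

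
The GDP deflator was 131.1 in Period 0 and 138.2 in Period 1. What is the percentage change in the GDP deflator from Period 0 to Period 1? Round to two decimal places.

Change = (138.2 − 131.1) / 131.1 × 100
       = 7.1 / 131.1 × 100 = 5.4157%

5.42%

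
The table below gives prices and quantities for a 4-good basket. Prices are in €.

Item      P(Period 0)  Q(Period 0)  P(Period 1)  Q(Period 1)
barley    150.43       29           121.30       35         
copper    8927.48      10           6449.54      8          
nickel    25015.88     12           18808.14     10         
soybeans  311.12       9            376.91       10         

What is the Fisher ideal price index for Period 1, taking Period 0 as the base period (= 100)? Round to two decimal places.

74.99

Laspeyres component (base-period weights):
ΣP(Period 1)Q(Period 0) = 121.30×29 + 6449.54×10 + 18808.14×12 + 376.91×9 = 3517.7 + 64495.4 + 225697.68 + 3392.19 = 297102.97
ΣP(Period 0)Q(Period 0) = 150.43×29 + 8927.48×10 + 25015.88×12 + 311.12×9 = 4362.47 + 89274.8 + 300190.56 + 2800.08 = 396627.91
L = 297102.97 / 396627.91 × 100 = 74.9072
Paasche component (current-period weights):
ΣP(Period 1)Q(Period 1) = 121.30×35 + 6449.54×8 + 18808.14×10 + 376.91×10 = 4245.5 + 51596.32 + 188081.4 + 3769.1 = 247692.32
ΣP(Period 0)Q(Period 1) = 150.43×35 + 8927.48×8 + 25015.88×10 + 311.12×10 = 5265.05 + 71419.84 + 250158.8 + 3111.2 = 329954.89
P = 247692.32 / 329954.89 × 100 = 75.0685
Fisher = √(L × P) = √(74.9072 × 75.0685) = 74.9878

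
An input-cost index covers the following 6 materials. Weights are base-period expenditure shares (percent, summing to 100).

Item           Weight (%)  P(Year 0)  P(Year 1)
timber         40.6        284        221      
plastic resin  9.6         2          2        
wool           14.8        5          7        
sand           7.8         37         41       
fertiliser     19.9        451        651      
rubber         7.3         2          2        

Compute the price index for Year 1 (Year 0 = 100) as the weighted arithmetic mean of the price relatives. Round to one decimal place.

timber: 40.6 × (221/284) = 40.6 × 0.778169 = 31.5937
plastic resin: 9.6 × (2/2) = 9.6 × 1.000000 = 9.6000
wool: 14.8 × (7/5) = 14.8 × 1.400000 = 20.7200
sand: 7.8 × (41/37) = 7.8 × 1.108108 = 8.6432
fertiliser: 19.9 × (651/451) = 19.9 × 1.443459 = 28.7248
rubber: 7.3 × (2/2) = 7.3 × 1.000000 = 7.3000
Index = Σ wᵢ·(p₁ᵢ/p₀ᵢ) = 31.5937 + 9.6000 + 20.7200 + 8.6432 + 28.7248 + 7.3000 = 106.5817

106.6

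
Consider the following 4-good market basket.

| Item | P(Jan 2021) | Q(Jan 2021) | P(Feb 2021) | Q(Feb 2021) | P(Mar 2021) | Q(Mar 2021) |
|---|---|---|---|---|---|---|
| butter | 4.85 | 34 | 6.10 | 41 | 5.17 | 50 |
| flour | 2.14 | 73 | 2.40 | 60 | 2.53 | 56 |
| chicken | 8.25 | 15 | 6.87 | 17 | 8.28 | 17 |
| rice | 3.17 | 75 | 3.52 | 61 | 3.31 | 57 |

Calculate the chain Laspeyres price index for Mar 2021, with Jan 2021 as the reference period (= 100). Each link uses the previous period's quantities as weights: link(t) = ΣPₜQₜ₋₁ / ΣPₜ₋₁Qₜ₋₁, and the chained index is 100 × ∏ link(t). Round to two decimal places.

106.92

Link Jan 2021→Feb 2021:
ΣP(Feb 2021)Q(Jan 2021) = 6.10×34 + 2.40×73 + 6.87×15 + 3.52×75 = 207.4 + 175.2 + 103.05 + 264 = 749.65
ΣP(Jan 2021)Q(Jan 2021) = 4.85×34 + 2.14×73 + 8.25×15 + 3.17×75 = 164.9 + 156.22 + 123.75 + 237.75 = 682.62
link = 749.65/682.62 = 1.098195
Link Feb 2021→Mar 2021:
ΣP(Mar 2021)Q(Feb 2021) = 5.17×41 + 2.53×60 + 8.28×17 + 3.31×61 = 211.97 + 151.8 + 140.76 + 201.91 = 706.44
ΣP(Feb 2021)Q(Feb 2021) = 6.10×41 + 2.40×60 + 6.87×17 + 3.52×61 = 250.1 + 144 + 116.79 + 214.72 = 725.61
link = 706.44/725.61 = 0.973581
Chained index = 100 × 1.098195 × 0.973581 = 106.9182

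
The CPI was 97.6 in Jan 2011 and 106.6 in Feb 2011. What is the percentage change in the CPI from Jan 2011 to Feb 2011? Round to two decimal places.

9.22%

Change = (106.6 − 97.6) / 97.6 × 100
       = 9.0 / 97.6 × 100 = 9.2213%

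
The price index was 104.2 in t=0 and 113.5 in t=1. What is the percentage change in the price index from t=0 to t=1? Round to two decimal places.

8.93%

Change = (113.5 − 104.2) / 104.2 × 100
       = 9.3 / 104.2 × 100 = 8.9251%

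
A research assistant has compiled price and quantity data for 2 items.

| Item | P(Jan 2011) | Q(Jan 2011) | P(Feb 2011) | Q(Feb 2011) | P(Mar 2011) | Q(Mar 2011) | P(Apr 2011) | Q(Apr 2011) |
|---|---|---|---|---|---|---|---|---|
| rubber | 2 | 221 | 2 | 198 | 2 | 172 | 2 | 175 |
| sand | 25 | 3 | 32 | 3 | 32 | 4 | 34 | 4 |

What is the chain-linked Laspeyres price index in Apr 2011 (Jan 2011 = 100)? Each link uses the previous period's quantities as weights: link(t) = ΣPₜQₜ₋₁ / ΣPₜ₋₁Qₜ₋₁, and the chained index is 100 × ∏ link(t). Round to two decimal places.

105.83

Link Jan 2011→Feb 2011:
ΣP(Feb 2011)Q(Jan 2011) = 2×221 + 32×3 = 442 + 96 = 538
ΣP(Jan 2011)Q(Jan 2011) = 2×221 + 25×3 = 442 + 75 = 517
link = 538/517 = 1.040619
Link Feb 2011→Mar 2011:
ΣP(Mar 2011)Q(Feb 2011) = 2×198 + 32×3 = 396 + 96 = 492
ΣP(Feb 2011)Q(Feb 2011) = 2×198 + 32×3 = 396 + 96 = 492
link = 492/492 = 1.000000
Link Mar 2011→Apr 2011:
ΣP(Apr 2011)Q(Mar 2011) = 2×172 + 34×4 = 344 + 136 = 480
ΣP(Mar 2011)Q(Mar 2011) = 2×172 + 32×4 = 344 + 128 = 472
link = 480/472 = 1.016949
Chained index = 100 × 1.040619 × 1.000000 × 1.016949 = 105.8257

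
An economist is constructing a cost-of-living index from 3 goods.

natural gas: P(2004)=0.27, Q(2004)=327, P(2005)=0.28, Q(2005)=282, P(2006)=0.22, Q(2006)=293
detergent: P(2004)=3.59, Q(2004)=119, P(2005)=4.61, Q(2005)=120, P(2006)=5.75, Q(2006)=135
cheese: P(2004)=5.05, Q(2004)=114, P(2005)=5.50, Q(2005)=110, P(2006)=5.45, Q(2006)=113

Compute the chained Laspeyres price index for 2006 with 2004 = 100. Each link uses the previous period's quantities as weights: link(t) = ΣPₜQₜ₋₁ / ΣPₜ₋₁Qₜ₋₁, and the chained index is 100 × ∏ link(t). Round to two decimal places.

Link 2004→2005:
ΣP(2005)Q(2004) = 0.28×327 + 4.61×119 + 5.50×114 = 91.56 + 548.59 + 627 = 1267.15
ΣP(2004)Q(2004) = 0.27×327 + 3.59×119 + 5.05×114 = 88.29 + 427.21 + 575.7 = 1091.2
link = 1267.15/1091.2 = 1.161245
Link 2005→2006:
ΣP(2006)Q(2005) = 0.22×282 + 5.75×120 + 5.45×110 = 62.04 + 690 + 599.5 = 1351.54
ΣP(2005)Q(2005) = 0.28×282 + 4.61×120 + 5.50×110 = 78.96 + 553.2 + 605 = 1237.16
link = 1351.54/1237.16 = 1.092454
Chained index = 100 × 1.161245 × 1.092454 = 126.8606

126.86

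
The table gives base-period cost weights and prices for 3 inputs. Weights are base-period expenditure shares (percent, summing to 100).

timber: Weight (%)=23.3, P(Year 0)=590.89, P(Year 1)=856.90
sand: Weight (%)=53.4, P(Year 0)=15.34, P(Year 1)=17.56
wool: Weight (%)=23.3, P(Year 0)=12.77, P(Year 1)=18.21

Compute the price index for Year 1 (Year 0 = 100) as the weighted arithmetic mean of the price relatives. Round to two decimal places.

timber: 23.3 × (856.90/590.89) = 23.3 × 1.450185 = 33.7893
sand: 53.4 × (17.56/15.34) = 53.4 × 1.144720 = 61.1280
wool: 23.3 × (18.21/12.77) = 23.3 × 1.425998 = 33.2258
Index = Σ wᵢ·(p₁ᵢ/p₀ᵢ) = 33.7893 + 61.1280 + 33.2258 = 128.1431

128.14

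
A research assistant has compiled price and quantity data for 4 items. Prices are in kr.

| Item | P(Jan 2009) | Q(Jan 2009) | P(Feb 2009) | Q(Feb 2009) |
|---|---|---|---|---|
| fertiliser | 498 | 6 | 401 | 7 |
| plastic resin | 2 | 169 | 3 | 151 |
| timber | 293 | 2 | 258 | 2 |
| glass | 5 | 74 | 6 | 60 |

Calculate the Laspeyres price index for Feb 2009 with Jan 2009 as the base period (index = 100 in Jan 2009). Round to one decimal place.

90.4

Laspeyres price index uses base-period quantities as weights.
ΣP(Feb 2009)·Q(Jan 2009) = 401×6 + 3×169 + 258×2 + 6×74 = 2406 + 507 + 516 + 444 = 3873
ΣP(Jan 2009)·Q(Jan 2009) = 498×6 + 2×169 + 293×2 + 5×74 = 2988 + 338 + 586 + 370 = 4282
Index = 3873 / 4282 × 100 = 90.4484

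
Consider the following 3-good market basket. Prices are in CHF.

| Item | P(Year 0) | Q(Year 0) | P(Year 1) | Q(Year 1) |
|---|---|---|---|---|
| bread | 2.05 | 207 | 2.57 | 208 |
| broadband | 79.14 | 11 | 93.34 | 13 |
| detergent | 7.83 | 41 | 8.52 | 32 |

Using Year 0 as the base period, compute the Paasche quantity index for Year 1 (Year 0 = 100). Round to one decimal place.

Paasche quantity index uses current-period prices as weights.
ΣP(Year 1)·Q(Year 1) = 2.57×208 + 93.34×13 + 8.52×32 = 534.56 + 1213.42 + 272.64 = 2020.62
ΣP(Year 1)·Q(Year 0) = 2.57×207 + 93.34×11 + 8.52×41 = 531.99 + 1026.74 + 349.32 = 1908.05
Index = 2020.62 / 1908.05 × 100 = 105.8997

105.9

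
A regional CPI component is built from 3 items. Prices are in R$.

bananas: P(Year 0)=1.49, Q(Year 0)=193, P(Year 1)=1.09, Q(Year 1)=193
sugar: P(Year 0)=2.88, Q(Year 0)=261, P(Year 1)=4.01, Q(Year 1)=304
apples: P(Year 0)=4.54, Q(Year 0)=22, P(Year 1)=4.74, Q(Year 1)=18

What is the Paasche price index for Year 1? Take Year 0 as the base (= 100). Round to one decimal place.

Paasche price index uses current-period quantities as weights.
ΣP(Year 1)·Q(Year 1) = 1.09×193 + 4.01×304 + 4.74×18 = 210.37 + 1219.04 + 85.32 = 1514.73
ΣP(Year 0)·Q(Year 1) = 1.49×193 + 2.88×304 + 4.54×18 = 287.57 + 875.52 + 81.72 = 1244.81
Index = 1514.73 / 1244.81 × 100 = 121.6836

121.7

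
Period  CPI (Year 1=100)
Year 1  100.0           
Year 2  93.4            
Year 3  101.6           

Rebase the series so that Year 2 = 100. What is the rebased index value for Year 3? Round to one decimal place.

Rebased(Year 3) = 101.6 / 93.4 × 100 = 108.7794

108.8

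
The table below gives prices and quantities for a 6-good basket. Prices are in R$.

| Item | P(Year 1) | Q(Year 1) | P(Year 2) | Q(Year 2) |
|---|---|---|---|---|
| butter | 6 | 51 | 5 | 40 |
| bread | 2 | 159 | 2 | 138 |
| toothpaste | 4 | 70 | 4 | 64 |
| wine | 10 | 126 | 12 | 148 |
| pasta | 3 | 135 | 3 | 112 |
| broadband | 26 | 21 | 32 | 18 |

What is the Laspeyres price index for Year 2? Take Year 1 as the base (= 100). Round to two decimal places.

Laspeyres price index uses base-period quantities as weights.
ΣP(Year 2)·Q(Year 1) = 5×51 + 2×159 + 4×70 + 12×126 + 3×135 + 32×21 = 255 + 318 + 280 + 1512 + 405 + 672 = 3442
ΣP(Year 1)·Q(Year 1) = 6×51 + 2×159 + 4×70 + 10×126 + 3×135 + 26×21 = 306 + 318 + 280 + 1260 + 405 + 546 = 3115
Index = 3442 / 3115 × 100 = 110.4976

110.50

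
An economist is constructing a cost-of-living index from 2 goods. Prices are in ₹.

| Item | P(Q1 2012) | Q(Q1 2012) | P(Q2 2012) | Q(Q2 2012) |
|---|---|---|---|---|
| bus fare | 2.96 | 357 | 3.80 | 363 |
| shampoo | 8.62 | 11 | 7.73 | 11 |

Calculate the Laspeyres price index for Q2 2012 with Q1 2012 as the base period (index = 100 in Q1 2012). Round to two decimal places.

125.19

Laspeyres price index uses base-period quantities as weights.
ΣP(Q2 2012)·Q(Q1 2012) = 3.80×357 + 7.73×11 = 1356.6 + 85.03 = 1441.63
ΣP(Q1 2012)·Q(Q1 2012) = 2.96×357 + 8.62×11 = 1056.72 + 94.82 = 1151.54
Index = 1441.63 / 1151.54 × 100 = 125.1915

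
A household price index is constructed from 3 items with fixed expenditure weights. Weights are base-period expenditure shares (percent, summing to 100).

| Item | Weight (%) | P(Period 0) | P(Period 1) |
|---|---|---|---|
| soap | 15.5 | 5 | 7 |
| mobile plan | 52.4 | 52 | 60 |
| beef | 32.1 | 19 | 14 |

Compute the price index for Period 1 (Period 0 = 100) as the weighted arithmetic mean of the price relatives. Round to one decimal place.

soap: 15.5 × (7/5) = 15.5 × 1.400000 = 21.7000
mobile plan: 52.4 × (60/52) = 52.4 × 1.153846 = 60.4615
beef: 32.1 × (14/19) = 32.1 × 0.736842 = 23.6526
Index = Σ wᵢ·(p₁ᵢ/p₀ᵢ) = 21.7000 + 60.4615 + 23.6526 = 105.8142

105.8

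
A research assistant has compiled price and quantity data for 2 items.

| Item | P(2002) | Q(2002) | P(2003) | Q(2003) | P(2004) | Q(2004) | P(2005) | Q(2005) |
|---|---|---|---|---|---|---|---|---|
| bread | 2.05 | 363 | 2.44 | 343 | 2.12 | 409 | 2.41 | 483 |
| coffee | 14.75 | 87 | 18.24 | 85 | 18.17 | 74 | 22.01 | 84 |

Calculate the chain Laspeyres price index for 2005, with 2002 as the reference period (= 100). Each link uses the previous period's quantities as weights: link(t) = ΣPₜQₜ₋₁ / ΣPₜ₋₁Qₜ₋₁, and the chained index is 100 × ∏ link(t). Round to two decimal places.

137.18

Link 2002→2003:
ΣP(2003)Q(2002) = 2.44×363 + 18.24×87 = 885.72 + 1586.88 = 2472.6
ΣP(2002)Q(2002) = 2.05×363 + 14.75×87 = 744.15 + 1283.25 = 2027.4
link = 2472.6/2027.4 = 1.219592
Link 2003→2004:
ΣP(2004)Q(2003) = 2.12×343 + 18.17×85 = 727.16 + 1544.45 = 2271.61
ΣP(2003)Q(2003) = 2.44×343 + 18.24×85 = 836.92 + 1550.4 = 2387.32
link = 2271.61/2387.32 = 0.951531
Link 2004→2005:
ΣP(2005)Q(2004) = 2.41×409 + 22.01×74 = 985.69 + 1628.74 = 2614.43
ΣP(2004)Q(2004) = 2.12×409 + 18.17×74 = 867.08 + 1344.58 = 2211.66
link = 2614.43/2211.66 = 1.182112
Chained index = 100 × 1.219592 × 0.951531 × 1.182112 = 137.1817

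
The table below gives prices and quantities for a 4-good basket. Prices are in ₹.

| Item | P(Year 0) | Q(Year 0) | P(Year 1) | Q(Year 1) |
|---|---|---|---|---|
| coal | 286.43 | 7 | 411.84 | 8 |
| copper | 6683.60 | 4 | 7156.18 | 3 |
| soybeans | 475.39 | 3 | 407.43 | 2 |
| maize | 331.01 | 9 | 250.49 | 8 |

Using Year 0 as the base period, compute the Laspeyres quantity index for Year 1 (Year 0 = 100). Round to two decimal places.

Laspeyres quantity index uses base-period prices as weights.
ΣP(Year 0)·Q(Year 1) = 286.43×8 + 6683.60×3 + 475.39×2 + 331.01×8 = 2291.44 + 20050.8 + 950.78 + 2648.08 = 25941.1
ΣP(Year 0)·Q(Year 0) = 286.43×7 + 6683.60×4 + 475.39×3 + 331.01×9 = 2005.01 + 26734.4 + 1426.17 + 2979.09 = 33144.67
Index = 25941.1 / 33144.67 × 100 = 78.2663

78.27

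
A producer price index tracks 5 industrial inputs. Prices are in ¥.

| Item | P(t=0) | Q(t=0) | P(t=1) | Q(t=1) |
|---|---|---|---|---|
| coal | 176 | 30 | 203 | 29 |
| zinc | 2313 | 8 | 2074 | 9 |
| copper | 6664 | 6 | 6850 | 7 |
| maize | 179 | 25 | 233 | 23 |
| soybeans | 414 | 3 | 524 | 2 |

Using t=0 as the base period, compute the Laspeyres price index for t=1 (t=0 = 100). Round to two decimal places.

Laspeyres price index uses base-period quantities as weights.
ΣP(t=1)·Q(t=0) = 203×30 + 2074×8 + 6850×6 + 233×25 + 524×3 = 6090 + 16592 + 41100 + 5825 + 1572 = 71179
ΣP(t=0)·Q(t=0) = 176×30 + 2313×8 + 6664×6 + 179×25 + 414×3 = 5280 + 18504 + 39984 + 4475 + 1242 = 69485
Index = 71179 / 69485 × 100 = 102.4379

102.44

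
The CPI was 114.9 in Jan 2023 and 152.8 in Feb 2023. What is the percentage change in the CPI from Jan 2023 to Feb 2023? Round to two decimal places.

32.99%

Change = (152.8 − 114.9) / 114.9 × 100
       = 37.9 / 114.9 × 100 = 32.9852%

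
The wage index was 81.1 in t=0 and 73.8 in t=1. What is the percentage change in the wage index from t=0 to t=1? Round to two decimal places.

Change = (73.8 − 81.1) / 81.1 × 100
       = -7.3 / 81.1 × 100 = -9.0012%

-9.00%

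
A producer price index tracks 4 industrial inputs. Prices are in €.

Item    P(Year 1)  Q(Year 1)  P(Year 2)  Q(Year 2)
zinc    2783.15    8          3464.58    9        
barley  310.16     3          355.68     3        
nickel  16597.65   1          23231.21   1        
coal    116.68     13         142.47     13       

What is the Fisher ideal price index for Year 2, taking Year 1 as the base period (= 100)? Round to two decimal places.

130.21

Laspeyres component (base-period weights):
ΣP(Year 2)Q(Year 1) = 3464.58×8 + 355.68×3 + 23231.21×1 + 142.47×13 = 27716.64 + 1067.04 + 23231.21 + 1852.11 = 53867
ΣP(Year 1)Q(Year 1) = 2783.15×8 + 310.16×3 + 16597.65×1 + 116.68×13 = 22265.2 + 930.48 + 16597.65 + 1516.84 = 41310.17
L = 53867 / 41310.17 × 100 = 130.3965
Paasche component (current-period weights):
ΣP(Year 2)Q(Year 2) = 3464.58×9 + 355.68×3 + 23231.21×1 + 142.47×13 = 31181.22 + 1067.04 + 23231.21 + 1852.11 = 57331.58
ΣP(Year 1)Q(Year 2) = 2783.15×9 + 310.16×3 + 16597.65×1 + 116.68×13 = 25048.35 + 930.48 + 16597.65 + 1516.84 = 44093.32
P = 57331.58 / 44093.32 × 100 = 130.0233
Fisher = √(L × P) = √(130.3965 × 130.0233) = 130.2097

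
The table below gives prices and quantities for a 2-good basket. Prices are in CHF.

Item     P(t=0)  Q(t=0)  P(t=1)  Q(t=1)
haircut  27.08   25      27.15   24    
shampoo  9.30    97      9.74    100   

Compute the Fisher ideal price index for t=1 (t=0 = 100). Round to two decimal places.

102.85

Laspeyres component (base-period weights):
ΣP(t=1)Q(t=0) = 27.15×25 + 9.74×97 = 678.75 + 944.78 = 1623.53
ΣP(t=0)Q(t=0) = 27.08×25 + 9.30×97 = 677 + 902.1 = 1579.1
L = 1623.53 / 1579.1 × 100 = 102.8136
Paasche component (current-period weights):
ΣP(t=1)Q(t=1) = 27.15×24 + 9.74×100 = 651.6 + 974 = 1625.6
ΣP(t=0)Q(t=1) = 27.08×24 + 9.30×100 = 649.92 + 930 = 1579.92
P = 1625.6 / 1579.92 × 100 = 102.8913
Fisher = √(L × P) = √(102.8136 × 102.8913) = 102.8524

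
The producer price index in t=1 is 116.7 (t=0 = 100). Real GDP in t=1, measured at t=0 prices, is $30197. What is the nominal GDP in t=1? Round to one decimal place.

35239.9

Nominal = Real × (Index/100) = 30197 × (116.7/100)
        = 30197 × 1.167 = 35239.8990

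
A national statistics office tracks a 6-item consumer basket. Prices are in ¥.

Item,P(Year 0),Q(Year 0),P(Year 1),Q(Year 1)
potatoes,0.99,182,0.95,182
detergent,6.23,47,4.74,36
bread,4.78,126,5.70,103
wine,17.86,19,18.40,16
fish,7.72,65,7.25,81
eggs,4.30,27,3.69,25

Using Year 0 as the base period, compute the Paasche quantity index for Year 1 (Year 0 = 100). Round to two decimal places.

93.62

Paasche quantity index uses current-period prices as weights.
ΣP(Year 1)·Q(Year 1) = 0.95×182 + 4.74×36 + 5.70×103 + 18.40×16 + 7.25×81 + 3.69×25 = 172.9 + 170.64 + 587.1 + 294.4 + 587.25 + 92.25 = 1904.54
ΣP(Year 1)·Q(Year 0) = 0.95×182 + 4.74×47 + 5.70×126 + 18.40×19 + 7.25×65 + 3.69×27 = 172.9 + 222.78 + 718.2 + 349.6 + 471.25 + 99.63 = 2034.36
Index = 1904.54 / 2034.36 × 100 = 93.6186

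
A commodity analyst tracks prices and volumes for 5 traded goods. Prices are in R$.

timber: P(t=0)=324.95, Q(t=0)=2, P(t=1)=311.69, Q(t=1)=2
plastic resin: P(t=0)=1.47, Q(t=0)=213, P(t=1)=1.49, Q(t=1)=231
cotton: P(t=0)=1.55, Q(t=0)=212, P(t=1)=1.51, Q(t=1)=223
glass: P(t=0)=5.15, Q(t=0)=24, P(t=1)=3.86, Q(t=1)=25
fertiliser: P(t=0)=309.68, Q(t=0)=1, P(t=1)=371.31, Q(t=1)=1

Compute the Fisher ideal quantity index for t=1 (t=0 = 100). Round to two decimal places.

102.78

Laspeyres component (base-period weights):
ΣP(t=0)Q(t=1) = 324.95×2 + 1.47×231 + 1.55×223 + 5.15×25 + 309.68×1 = 649.9 + 339.57 + 345.65 + 128.75 + 309.68 = 1773.55
ΣP(t=0)Q(t=0) = 324.95×2 + 1.47×213 + 1.55×212 + 5.15×24 + 309.68×1 = 649.9 + 313.11 + 328.6 + 123.6 + 309.68 = 1724.89
L = 1773.55 / 1724.89 × 100 = 102.8210
Paasche component (current-period weights):
ΣP(t=1)Q(t=1) = 311.69×2 + 1.49×231 + 1.51×223 + 3.86×25 + 371.31×1 = 623.38 + 344.19 + 336.73 + 96.5 + 371.31 = 1772.11
ΣP(t=1)Q(t=0) = 311.69×2 + 1.49×213 + 1.51×212 + 3.86×24 + 371.31×1 = 623.38 + 317.37 + 320.12 + 92.64 + 371.31 = 1724.82
P = 1772.11 / 1724.82 × 100 = 102.7417
Fisher = √(L × P) = √(102.8210 × 102.7417) = 102.7814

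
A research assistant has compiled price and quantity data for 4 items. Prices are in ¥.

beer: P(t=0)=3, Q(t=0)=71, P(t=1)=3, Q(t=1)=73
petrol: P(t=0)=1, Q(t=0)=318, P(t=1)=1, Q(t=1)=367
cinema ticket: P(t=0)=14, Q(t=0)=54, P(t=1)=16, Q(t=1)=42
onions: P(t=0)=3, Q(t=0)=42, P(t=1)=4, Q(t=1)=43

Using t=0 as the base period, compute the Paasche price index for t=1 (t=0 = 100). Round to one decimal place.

109.7

Paasche price index uses current-period quantities as weights.
ΣP(t=1)·Q(t=1) = 3×73 + 1×367 + 16×42 + 4×43 = 219 + 367 + 672 + 172 = 1430
ΣP(t=0)·Q(t=1) = 3×73 + 1×367 + 14×42 + 3×43 = 219 + 367 + 588 + 129 = 1303
Index = 1430 / 1303 × 100 = 109.7467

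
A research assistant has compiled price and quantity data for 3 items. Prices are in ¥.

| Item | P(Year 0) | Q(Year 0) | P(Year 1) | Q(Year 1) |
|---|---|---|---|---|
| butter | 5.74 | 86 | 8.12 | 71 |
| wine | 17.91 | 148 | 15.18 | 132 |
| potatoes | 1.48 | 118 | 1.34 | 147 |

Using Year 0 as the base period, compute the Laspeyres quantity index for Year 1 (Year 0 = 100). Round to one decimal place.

Laspeyres quantity index uses base-period prices as weights.
ΣP(Year 0)·Q(Year 1) = 5.74×71 + 17.91×132 + 1.48×147 = 407.54 + 2364.12 + 217.56 = 2989.22
ΣP(Year 0)·Q(Year 0) = 5.74×86 + 17.91×148 + 1.48×118 = 493.64 + 2650.68 + 174.64 = 3318.96
Index = 2989.22 / 3318.96 × 100 = 90.0650

90.1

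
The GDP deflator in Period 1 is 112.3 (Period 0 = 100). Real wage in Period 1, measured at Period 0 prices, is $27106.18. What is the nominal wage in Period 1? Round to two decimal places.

Nominal = Real × (Index/100) = 27106.18 × (112.3/100)
        = 27106.18 × 1.123 = 30440.2401

30440.24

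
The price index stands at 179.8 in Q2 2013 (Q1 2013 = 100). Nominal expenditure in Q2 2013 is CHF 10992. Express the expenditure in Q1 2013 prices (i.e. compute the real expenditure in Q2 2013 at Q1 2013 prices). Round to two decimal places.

6113.46

Real = Nominal ÷ (Index/100) = 10992 ÷ (179.8/100)
     = 10992 ÷ 1.798 = 6113.4594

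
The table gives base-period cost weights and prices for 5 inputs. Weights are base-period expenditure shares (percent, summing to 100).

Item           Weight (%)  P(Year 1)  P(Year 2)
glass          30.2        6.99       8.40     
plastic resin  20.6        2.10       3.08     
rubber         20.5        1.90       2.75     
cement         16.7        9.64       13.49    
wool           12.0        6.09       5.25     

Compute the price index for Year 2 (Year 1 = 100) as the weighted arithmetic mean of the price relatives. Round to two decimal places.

glass: 30.2 × (8.40/6.99) = 30.2 × 1.201717 = 36.2918
plastic resin: 20.6 × (3.08/2.10) = 20.6 × 1.466667 = 30.2133
rubber: 20.5 × (2.75/1.90) = 20.5 × 1.447368 = 29.6711
cement: 16.7 × (13.49/9.64) = 16.7 × 1.399378 = 23.3696
wool: 12.0 × (5.25/6.09) = 12.0 × 0.862069 = 10.3448
Index = Σ wᵢ·(p₁ᵢ/p₀ᵢ) = 36.2918 + 30.2133 + 29.6711 + 23.3696 + 10.3448 = 129.8907

129.89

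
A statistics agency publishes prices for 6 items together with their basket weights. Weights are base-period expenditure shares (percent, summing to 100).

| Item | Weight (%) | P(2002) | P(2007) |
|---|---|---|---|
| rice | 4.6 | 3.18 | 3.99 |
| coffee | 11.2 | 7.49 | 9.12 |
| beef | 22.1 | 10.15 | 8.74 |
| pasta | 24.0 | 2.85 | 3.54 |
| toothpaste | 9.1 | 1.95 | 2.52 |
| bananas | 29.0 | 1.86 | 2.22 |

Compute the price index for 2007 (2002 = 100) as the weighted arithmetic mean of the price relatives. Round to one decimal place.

114.6

rice: 4.6 × (3.99/3.18) = 4.6 × 1.254717 = 5.7717
coffee: 11.2 × (9.12/7.49) = 11.2 × 1.217623 = 13.6374
beef: 22.1 × (8.74/10.15) = 22.1 × 0.861084 = 19.0300
pasta: 24.0 × (3.54/2.85) = 24.0 × 1.242105 = 29.8105
toothpaste: 9.1 × (2.52/1.95) = 9.1 × 1.292308 = 11.7600
bananas: 29.0 × (2.22/1.86) = 29.0 × 1.193548 = 34.6129
Index = Σ wᵢ·(p₁ᵢ/p₀ᵢ) = 5.7717 + 13.6374 + 19.0300 + 29.8105 + 11.7600 + 34.6129 = 114.6225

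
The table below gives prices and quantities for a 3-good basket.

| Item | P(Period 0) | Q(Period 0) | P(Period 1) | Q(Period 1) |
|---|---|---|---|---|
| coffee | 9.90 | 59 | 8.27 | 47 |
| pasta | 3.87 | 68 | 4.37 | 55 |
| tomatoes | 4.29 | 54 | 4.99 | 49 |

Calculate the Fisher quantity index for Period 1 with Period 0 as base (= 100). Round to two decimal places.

82.59

Laspeyres component (base-period weights):
ΣP(Period 0)Q(Period 1) = 9.90×47 + 3.87×55 + 4.29×49 = 465.3 + 212.85 + 210.21 = 888.36
ΣP(Period 0)Q(Period 0) = 9.90×59 + 3.87×68 + 4.29×54 = 584.1 + 263.16 + 231.66 = 1078.92
L = 888.36 / 1078.92 × 100 = 82.3379
Paasche component (current-period weights):
ΣP(Period 1)Q(Period 1) = 8.27×47 + 4.37×55 + 4.99×49 = 388.69 + 240.35 + 244.51 = 873.55
ΣP(Period 1)Q(Period 0) = 8.27×59 + 4.37×68 + 4.99×54 = 487.93 + 297.16 + 269.46 = 1054.55
P = 873.55 / 1054.55 × 100 = 82.8363
Fisher = √(L × P) = √(82.3379 × 82.8363) = 82.5867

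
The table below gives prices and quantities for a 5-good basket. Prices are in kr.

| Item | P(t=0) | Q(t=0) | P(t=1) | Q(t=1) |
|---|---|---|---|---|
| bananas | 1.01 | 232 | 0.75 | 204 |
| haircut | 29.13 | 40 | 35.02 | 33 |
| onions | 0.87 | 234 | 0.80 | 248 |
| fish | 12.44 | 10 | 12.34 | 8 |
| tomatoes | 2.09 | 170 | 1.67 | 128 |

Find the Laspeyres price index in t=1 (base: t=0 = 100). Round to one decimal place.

104.2

Laspeyres price index uses base-period quantities as weights.
ΣP(t=1)·Q(t=0) = 0.75×232 + 35.02×40 + 0.80×234 + 12.34×10 + 1.67×170 = 174 + 1400.8 + 187.2 + 123.4 + 283.9 = 2169.3
ΣP(t=0)·Q(t=0) = 1.01×232 + 29.13×40 + 0.87×234 + 12.44×10 + 2.09×170 = 234.32 + 1165.2 + 203.58 + 124.4 + 355.3 = 2082.8
Index = 2169.3 / 2082.8 × 100 = 104.1531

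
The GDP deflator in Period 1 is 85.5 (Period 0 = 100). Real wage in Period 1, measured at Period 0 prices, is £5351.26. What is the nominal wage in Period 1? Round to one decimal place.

Nominal = Real × (Index/100) = 5351.26 × (85.5/100)
        = 5351.26 × 0.855 = 4575.3273

4575.3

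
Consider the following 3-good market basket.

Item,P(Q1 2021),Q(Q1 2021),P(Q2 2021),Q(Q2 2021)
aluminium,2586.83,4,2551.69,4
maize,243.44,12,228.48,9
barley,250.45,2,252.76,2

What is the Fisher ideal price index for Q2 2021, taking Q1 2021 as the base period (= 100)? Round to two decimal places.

97.82

Laspeyres component (base-period weights):
ΣP(Q2 2021)Q(Q1 2021) = 2551.69×4 + 228.48×12 + 252.76×2 = 10206.76 + 2741.76 + 505.52 = 13454.04
ΣP(Q1 2021)Q(Q1 2021) = 2586.83×4 + 243.44×12 + 250.45×2 = 10347.32 + 2921.28 + 500.9 = 13769.5
L = 13454.04 / 13769.5 × 100 = 97.7090
Paasche component (current-period weights):
ΣP(Q2 2021)Q(Q2 2021) = 2551.69×4 + 228.48×9 + 252.76×2 = 10206.76 + 2056.32 + 505.52 = 12768.6
ΣP(Q1 2021)Q(Q2 2021) = 2586.83×4 + 243.44×9 + 250.45×2 = 10347.32 + 2190.96 + 500.9 = 13039.18
P = 12768.6 / 13039.18 × 100 = 97.9249
Fisher = √(L × P) = √(97.7090 × 97.9249) = 97.8169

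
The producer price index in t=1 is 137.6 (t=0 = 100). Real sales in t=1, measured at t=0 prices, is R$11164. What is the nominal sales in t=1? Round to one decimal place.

Nominal = Real × (Index/100) = 11164 × (137.6/100)
        = 11164 × 1.376 = 15361.6640

15361.7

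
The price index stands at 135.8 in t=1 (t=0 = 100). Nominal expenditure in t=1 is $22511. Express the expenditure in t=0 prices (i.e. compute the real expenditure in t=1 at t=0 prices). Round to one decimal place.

Real = Nominal ÷ (Index/100) = 22511 ÷ (135.8/100)
     = 22511 ÷ 1.358 = 16576.5832

16576.6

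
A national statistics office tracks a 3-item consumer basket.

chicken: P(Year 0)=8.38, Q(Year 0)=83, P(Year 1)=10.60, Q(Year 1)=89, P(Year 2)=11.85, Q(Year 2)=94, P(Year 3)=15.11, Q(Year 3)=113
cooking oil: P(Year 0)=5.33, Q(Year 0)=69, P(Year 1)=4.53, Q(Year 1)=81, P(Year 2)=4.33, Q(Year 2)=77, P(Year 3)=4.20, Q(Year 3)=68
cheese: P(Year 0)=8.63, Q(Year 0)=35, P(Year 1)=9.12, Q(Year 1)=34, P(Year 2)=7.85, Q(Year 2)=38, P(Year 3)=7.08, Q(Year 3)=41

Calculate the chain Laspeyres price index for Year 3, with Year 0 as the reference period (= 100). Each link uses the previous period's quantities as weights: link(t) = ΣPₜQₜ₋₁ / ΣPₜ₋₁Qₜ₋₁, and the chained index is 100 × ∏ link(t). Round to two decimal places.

131.74

Link Year 0→Year 1:
ΣP(Year 1)Q(Year 0) = 10.60×83 + 4.53×69 + 9.12×35 = 879.8 + 312.57 + 319.2 = 1511.57
ΣP(Year 0)Q(Year 0) = 8.38×83 + 5.33×69 + 8.63×35 = 695.54 + 367.77 + 302.05 = 1365.36
link = 1511.57/1365.36 = 1.107085
Link Year 1→Year 2:
ΣP(Year 2)Q(Year 1) = 11.85×89 + 4.33×81 + 7.85×34 = 1054.65 + 350.73 + 266.9 = 1672.28
ΣP(Year 1)Q(Year 1) = 10.60×89 + 4.53×81 + 9.12×34 = 943.4 + 366.93 + 310.08 = 1620.41
link = 1672.28/1620.41 = 1.032010
Link Year 2→Year 3:
ΣP(Year 3)Q(Year 2) = 15.11×94 + 4.20×77 + 7.08×38 = 1420.34 + 323.4 + 269.04 = 2012.78
ΣP(Year 2)Q(Year 2) = 11.85×94 + 4.33×77 + 7.85×38 = 1113.9 + 333.41 + 298.3 = 1745.61
link = 2012.78/1745.61 = 1.153053
Chained index = 100 × 1.107085 × 1.032010 × 1.153053 = 131.7390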